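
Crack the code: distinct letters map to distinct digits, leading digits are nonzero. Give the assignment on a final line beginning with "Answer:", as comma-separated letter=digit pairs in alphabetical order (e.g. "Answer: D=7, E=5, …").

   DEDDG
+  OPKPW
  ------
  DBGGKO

Step 1. [col 1: G + W ≡ O (mod 10)] column 1 (G + W ≡ O (mod 10), carry-in 0) doesn't pin W yet; pick W=3 and continue ⇒ W=3.
Step 2. [col 1: G + W ≡ O (mod 10)] column 1 (G + W ≡ O (mod 10), carry-in 0) doesn't pin O yet; pick O=9 and continue. So O=9.
Step 3. [col 1: G + W ≡ O (mod 10)] column 1: given W=3, O=9, carry-in 0, and digits 3,9 already taken and all letters distinct, G+W≡O (mod 10) forces G=6, so G=6.
Step 4. [col 2: D + P ≡ K (mod 10)] P=4 is one option consistent with column 2 (D + P ≡ K (mod 10), carry-in 0) — take it, so P=4.
Step 5. [col 2: D + P ≡ K (mod 10)] column 2 (D + P ≡ K (mod 10), carry-in 0) doesn't pin D yet; pick D=1 and continue, so D=1.
Step 6. [col 2: D + P ≡ K (mod 10)] column 2 reads D+P+carry(0)=K with D=1, P=4; with digits 1,3,4,6,9 already taken and all letters distinct, the only value for K is 5. So K=5.
Step 7. [col 4: E + P ≡ G (mod 10)] from column 4 (P=4, G=6, carry-in 0, digits 1,3,4,5,6,9 already taken and all letters distinct): E must equal 2, so E=2.
Step 8. [col 5: D + O ≡ B (mod 10)] in column 5 we have D+O≡B with carry-in 0; given D=1, O=9 and digits 1,2,3,4,5,6,9 already taken and all letters distinct, that pins B to 0 ⇒ B=0.

Answer: B=0, D=1, E=2, G=6, K=5, O=9, P=4, W=3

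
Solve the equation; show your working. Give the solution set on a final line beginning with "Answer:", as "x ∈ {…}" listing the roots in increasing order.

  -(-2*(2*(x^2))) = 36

Step 1. [-(-2*(2*(x^2))) = 36] flip signs both sides ⇒ neg: -2*(2*(x^2)) = -36.
Step 2. [-2*(2*(x^2)) = -36] -2 out front; divide by -2, so div: 2*(x^2) = 18.
Step 3. [2*(x^2) = 18] 2 out front; divide by 2. So div: x^2 = 9.
Step 4. [x^2 = 9] LHS squared, RHS 9 ≥ 0: apply √ (±) ⇒ sqrt: x = 3 or -3.

Answer: x ∈ {-3, 3}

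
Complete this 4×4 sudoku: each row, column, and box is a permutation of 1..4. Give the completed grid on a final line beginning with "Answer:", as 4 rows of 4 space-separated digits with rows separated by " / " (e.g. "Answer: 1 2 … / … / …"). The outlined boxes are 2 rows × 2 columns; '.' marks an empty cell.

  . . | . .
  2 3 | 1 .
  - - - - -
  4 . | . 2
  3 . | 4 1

Step 1. [r1c4∈{3,4}] col 4 places 3 nowhere but r1c4, so r1c4=3.
Step 2. [r3c2∈{1}] r3c2's peers cover all but 1. So r3c2=1.
Step 3. [r1c1∈{1}] r1c1 is down to just 1. So r1c1=1.
Step 4. [r4c2∈{2}] r4c2 has the single candidate 2, so r4c2=2.
Step 5. [r1c3∈{2}] r1c3 is down to just 2 ⇒ r1c3=2.
Step 6. [r2c4∈{4}] r2c4's peers cover all but 4, so r2c4=4.
Step 7. [r3c3∈{3}] only 3 remains possible at r3c3. So r3c3=3.
Step 8. [r1c2∈{4}] r1c2 is down to just 4, so r1c2=4.

Answer: 1 4 2 3 / 2 3 1 4 / 4 1 3 2 / 3 2 4 1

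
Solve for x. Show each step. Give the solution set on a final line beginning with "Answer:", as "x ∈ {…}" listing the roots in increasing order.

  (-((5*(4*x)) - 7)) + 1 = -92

Step 1. [(-((5*(4*x)) - 7)) + 1 = -92] the outer +1 inverts by subtracting 1, so sub: -((5*(4*x)) - 7) = -93.
Step 2. [-((5*(4*x)) - 7) = -93] LHS negated; negate both sides. So neg: (5*(4*x)) - 7 = 93.
Step 3. [(5*(4*x)) - 7 = 93] add 7: x sits inside (… - 7), so sub: 5*(4*x) = 100.
Step 4. [5*(4*x) = 100] 5·(inner) — divide through by 5, so div: 4*x = 20.
Step 5. [4*x = 20] 4 out front; divide by 4, so div: x = 5.

Answer: x ∈ {5}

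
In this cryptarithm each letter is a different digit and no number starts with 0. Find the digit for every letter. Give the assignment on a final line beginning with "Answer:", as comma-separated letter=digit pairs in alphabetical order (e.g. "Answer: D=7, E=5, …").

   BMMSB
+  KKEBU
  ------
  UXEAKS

Step 1. [col 1: B + U ≡ S (mod 10)] U=1 is one option consistent with column 1 (B + U ≡ S (mod 10), carry-in 0) — take it ⇒ U=1.
Step 2. [col 1: B + U ≡ S (mod 10)] several values work for S in column 1 (B + U ≡ S (mod 10), carry-in 0); try S=9 ⇒ S=9.
Step 3. [col 1: B + U ≡ S (mod 10)] in column 1 we have B+U≡S with carry-in 0; given U=1, S=9 and digits 1,9 already taken and all letters distinct, that pins B to 8. So B=8.
Step 4. [col 2: S + B ≡ K (mod 10)] column 2: given S=9, B=8, carry-in 0, and digits 1,8,9 already taken and all letters distinct, S+B≡K (mod 10) forces K=7. So K=7.
Step 5. [col 3: M + E ≡ A (mod 10)] E=0 is one option consistent with column 3 (M + E ≡ A (mod 10), carry-in 1) — take it ⇒ E=0.
Step 6. [col 3: M + E ≡ A (mod 10)] A=4 is one option consistent with column 3 (M + E ≡ A (mod 10), carry-in 1) — take it ⇒ A=4.
Step 7. [col 3: M + E ≡ A (mod 10)] column 3: given E=0, A=4, carry-in 1, and digits 0,1,4,7,8,9 already taken and all letters distinct, M+E≡A (mod 10) forces M=3. So M=3.
Step 8. [col 5: B + K ≡ X (mod 10)] column 5: given B=8, K=7, carry-in 1, and digits 0,1,3,4,7,8,9 already taken and all letters distinct, B+K≡X (mod 10) forces X=6, so X=6.

Answer: A=4, B=8, E=0, K=7, M=3, S=9, U=1, X=6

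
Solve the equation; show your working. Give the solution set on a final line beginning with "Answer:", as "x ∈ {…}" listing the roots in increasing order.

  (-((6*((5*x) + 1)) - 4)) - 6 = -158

Step 1. [(-((6*((5*x) + 1)) - 4)) - 6 = -158] add 6: x sits inside (… - 6). So sub: -((6*((5*x) + 1)) - 4) = -152.
Step 2. [-((6*((5*x) + 1)) - 4) = -152] flip signs both sides ⇒ neg: (6*((5*x) + 1)) - 4 = 152.
Step 3. [(6*((5*x) + 1)) - 4 = 152] peel the -4: add 4 from each side, so sub: 6*((5*x) + 1) = 156.
Step 4. [6*((5*x) + 1) = 156] leading coefficient 6: divide by 6, so div: (5*x) + 1 = 26.
Step 5. [(5*x) + 1 = 26] subtract 1: x sits inside (… + 1) ⇒ sub: 5*x = 25.
Step 6. [5*x = 25] 5·(inner) — divide through by 5. So div: x = 5.

Answer: x ∈ {5}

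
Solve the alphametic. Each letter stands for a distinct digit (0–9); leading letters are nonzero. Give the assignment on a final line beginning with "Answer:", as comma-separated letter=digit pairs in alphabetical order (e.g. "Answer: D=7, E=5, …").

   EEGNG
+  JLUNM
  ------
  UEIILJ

Step 1. [col 1: G + M ≡ J (mod 10)] no forcing yet in column 1 (carry-in 0); G=2 is free and consistent — try it, so G=2.
Step 2. [U] adding two 5-digit numbers gives at most 5+1 digits, and here it does — U is that final carry and must be 1 ⇒ U=1.
Step 3. [col 1: G + M ≡ J (mod 10)] no forcing yet in column 1 (carry-in 0); M=7 is free and consistent — try it. So M=7.
Step 4. [col 1: G + M ≡ J (mod 10)] column 1 reads G+M+carry(0)=J with G=2, M=7; with digits 1,2,7 already taken and all letters distinct, the only value for J is 9. So J=9.
Step 5. [col 2: N + N ≡ L (mod 10)] several values work for L in column 2 (N + N ≡ L (mod 10), carry-in 0); try L=8 ⇒ L=8.
Step 6. [col 2: N + N ≡ L (mod 10)] from column 2 (L=8, carry-in 0, digits 1,2,7,8,9 already taken and all letters distinct): N must equal 4 ⇒ N=4.
Step 7. [col 3: G + U ≡ I (mod 10)] column 3 reads G+U+carry(0)=I with G=2, U=1; with digits 1,2,4,7,8,9 already taken and all letters distinct, the only value for I is 3 ⇒ I=3.
Step 8. [col 4: E + L ≡ I (mod 10)] column 4 reads E+L+carry(0)=I with L=8, I=3; with digits 1,2,3,4,7,8,9 already taken and all letters distinct, the only value for E is 5. So E=5.

Answer: E=5, G=2, I=3, J=9, L=8, M=7, N=4, U=1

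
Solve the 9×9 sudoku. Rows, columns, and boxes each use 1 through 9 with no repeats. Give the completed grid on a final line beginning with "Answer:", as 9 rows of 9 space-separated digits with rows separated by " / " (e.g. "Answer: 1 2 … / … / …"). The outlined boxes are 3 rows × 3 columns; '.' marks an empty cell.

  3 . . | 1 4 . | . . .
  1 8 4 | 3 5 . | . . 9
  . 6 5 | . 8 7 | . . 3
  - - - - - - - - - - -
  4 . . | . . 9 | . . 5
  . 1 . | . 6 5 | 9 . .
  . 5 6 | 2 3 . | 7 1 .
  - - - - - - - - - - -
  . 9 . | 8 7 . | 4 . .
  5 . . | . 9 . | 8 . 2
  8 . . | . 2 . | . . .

Step 1. [r2c8∈{2,6,7}] row 2 places 7 nowhere but r2c8. So r2c8=7.
Step 2. [r7c8∈{3,5,6}] r7c8 is the only open cell in row 7 admitting 5. So r7c8=5.
Step 3. [r5c1∈{2,7}] across col 1, 7 lands solely at r5c1 ⇒ r5c1=7.
Step 4. [r5c4∈{4}] r5c4 is down to just 4, so r5c4=4.
Step 5. [r5c9∈{8}] only 8 remains possible at r5c9. So r5c9=8.
Step 6. [r1c9∈{6}] nothing but 6 survives at r1c9 ⇒ r1c9=6.
Step 7. [r2c7∈{2}] r2c7's peers cover all but 2 ⇒ r2c7=2.
Step 8. [r8c4∈{6}] r8c4 has the single candidate 6, so r8c4=6.
Step 9. [r8c8∈{3}] r8c8 has the single candidate 3, so r8c8=3.
Step 10. [r5c3∈{2,3}] 3 has one home in row 5: r5c3 ⇒ r5c3=3.
Step 11. [r7c9∈{1}] r7c9 is down to just 1. So r7c9=1.
Step 12. [r3c1∈{2,9}] r3c1 is the only open cell in row 3 admitting 2 ⇒ r3c1=2.
Step 13. [r1c2∈{7}] r1c2's peers cover all but 7, so r1c2=7.
Step 14. [r9c7∈{6}] nothing but 6 survives at r9c7. So r9c7=6.
Step 15. [r8c3∈{1,7}] 7 has one home in row 8: r8c3. So r8c3=7.
Step 16. [r8c2∈{4}] r8c2 is down to just 4 ⇒ r8c2=4.
Step 17. [r9c6∈{1,3,4}] across row 9, 4 lands solely at r9c6 ⇒ r9c6=4.
Step 18. [r4c2∈{2}] nothing but 2 survives at r4c2, so r4c2=2.
Step 19. [r9c8∈{9}] r9c8's peers cover all but 9 ⇒ r9c8=9.
Step 20. [r7c6∈{3}] nothing but 3 survives at r7c6 ⇒ r7c6=3.
Step 21. [r1c3∈{9}] r1c3's peers cover all but 9, so r1c3=9.
Step 22. [r9c9∈{7}] r9c9 is down to just 7. So r9c9=7.
Step 23. [r6c1∈{9}] nothing but 9 survives at r6c1. So r6c1=9.
Step 24. [r3c8∈{4}] r3c8 is down to just 4. So r3c8=4.
Step 25. [r7c1∈{6}] nothing but 6 survives at r7c1. So r7c1=6.
Step 26. [r1c7∈{5}] r1c7 has the single candidate 5 ⇒ r1c7=5.
Step 27. [r4c8∈{6}] nothing but 6 survives at r4c8. So r4c8=6.
Step 28. [r1c8∈{8}] r1c8's peers cover all but 8, so r1c8=8.
Step 29. [r9c2∈{3}] r9c2 is down to just 3. So r9c2=3.
Step 30. [r4c5∈{1}] r4c5's peers cover all but 1. So r4c5=1.
Step 31. [r4c7∈{3}] only 3 remains possible at r4c7 ⇒ r4c7=3.
Step 32. [r9c4∈{5}] only 5 remains possible at r9c4 ⇒ r9c4=5.
Step 33. [r9c3∈{1}] r9c3's peers cover all but 1. So r9c3=1.
Step 34. [r4c4∈{7}] r4c4 is down to just 7 ⇒ r4c4=7.
Step 35. [r3c7∈{1}] nothing but 1 survives at r3c7. So r3c7=1.
Step 36. [r8c6∈{1}] r8c6 is down to just 1. So r8c6=1.
Step 37. [r6c9∈{4}] r6c9 is down to just 4, so r6c9=4.
Step 38. [r2c6∈{6}] r2c6's peers cover all but 6 ⇒ r2c6=6.
Step 39. [r4c3∈{8}] only 8 remains possible at r4c3, so r4c3=8.
Step 40. [r1c6∈{2}] nothing but 2 survives at r1c6 ⇒ r1c6=2.
Step 41. [r7c3∈{2}] nothing but 2 survives at r7c3, so r7c3=2.
Step 42. [r5c8∈{2}] r5c8 is down to just 2. So r5c8=2.
Step 43. [r6c6∈{8}] nothing but 8 survives at r6c6, so r6c6=8.
Step 44. [r3c4∈{9}] nothing but 9 survives at r3c4. So r3c4=9.

Answer: 3 7 9 1 4 2 5 8 6 / 1 8 4 3 5 6 2 7 9 / 2 6 5 9 8 7 1 4 3 / 4 2 8 7 1 9 3 6 5 / 7 1 3 4 6 5 9 2 8 / 9 5 6 2 3 8 7 1 4 / 6 9 2 8 7 3 4 5 1 / 5 4 7 6 9 1 8 3 2 / 8 3 1 5 2 4 6 9 7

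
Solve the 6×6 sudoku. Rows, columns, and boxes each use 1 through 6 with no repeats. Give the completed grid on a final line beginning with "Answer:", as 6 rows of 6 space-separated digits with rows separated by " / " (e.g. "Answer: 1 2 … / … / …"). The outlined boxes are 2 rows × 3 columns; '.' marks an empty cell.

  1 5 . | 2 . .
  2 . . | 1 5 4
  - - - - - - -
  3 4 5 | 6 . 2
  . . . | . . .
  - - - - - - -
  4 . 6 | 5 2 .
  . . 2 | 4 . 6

Step 1. [r1c6∈{3}] only 3 remains possible at r1c6 ⇒ r1c6=3.
Step 2. [r5c2∈{1,3}] across row 5, 3 lands solely at r5c2 ⇒ r5c2=3.
Step 3. [r4c3∈{1}] r4c3 has the single candidate 1. So r4c3=1.
Step 4. [r6c5∈{1,3}] row 6 places 3 nowhere but r6c5 ⇒ r6c5=3.
Step 5. [r4c1∈{6}] r4c1's peers cover all but 6. So r4c1=6.
Step 6. [r4c6∈{5}] r4c6 is down to just 5, so r4c6=5.
Step 7. [r1c3∈{4}] r1c3's peers cover all but 4, so r1c3=4.
Step 8. [r3c5∈{1}] r3c5's peers cover all but 1. So r3c5=1.
Step 9. [r6c1∈{5}] r6c1 is down to just 5, so r6c1=5.
Step 10. [r1c5∈{6}] r1c5's peers cover all but 6. So r1c5=6.
Step 11. [r4c5∈{4}] r4c5's peers cover all but 4. So r4c5=4.
Step 12. [r5c6∈{1}] r5c6 has the single candidate 1, so r5c6=1.
Step 13. [r6c2∈{1}] only 1 remains possible at r6c2, so r6c2=1.
Step 14. [r2c3∈{3}] r2c3 has the single candidate 3, so r2c3=3.
Step 15. [r4c4∈{3}] only 3 remains possible at r4c4 ⇒ r4c4=3.
Step 16. [r2c2∈{6}] nothing but 6 survives at r2c2, so r2c2=6.
Step 17. [r4c2∈{2}] r4c2 has the single candidate 2 ⇒ r4c2=2.

Answer: 1 5 4 2 6 3 / 2 6 3 1 5 4 / 3 4 5 6 1 2 / 6 2 1 3 4 5 / 4 3 6 5 2 1 / 5 1 2 4 3 6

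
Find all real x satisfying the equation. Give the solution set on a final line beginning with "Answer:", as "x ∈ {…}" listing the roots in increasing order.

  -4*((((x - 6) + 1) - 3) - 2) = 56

Step 1. [-4*((((x - 6) + 1) - 3) - 2) = 56] leading coefficient -4: divide by -4 ⇒ div: (((x - 6) + 1) - 3) - 2 = -14.
Step 2. [(((x - 6) + 1) - 3) - 2 = -14] the outer -2 inverts by adding 2 ⇒ sub: ((x - 6) + 1) - 3 = -12.
Step 3. [((x - 6) + 1) - 3 = -12] peel the -3: add 3 from each side ⇒ sub: (x - 6) + 1 = -9.
Step 4. [(x - 6) + 1 = -9] +1 is outermost — subtract 1 both sides ⇒ sub: x - 6 = -10.
Step 5. [x - 6 = -10] peel the -6: add 6 from each side ⇒ sub: x = -4.

Answer: x ∈ {-4}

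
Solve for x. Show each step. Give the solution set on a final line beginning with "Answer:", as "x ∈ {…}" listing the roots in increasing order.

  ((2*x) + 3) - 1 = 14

Step 1. [((2*x) + 3) - 1 = 14] the outer -1 inverts by adding 1 ⇒ sub: (2*x) + 3 = 15.
Step 2. [(2*x) + 3 = 15] subtract 3: x sits inside (… + 3), so sub: 2*x = 12.
Step 3. [2*x = 12] 2 out front; divide by 2 ⇒ div: x = 6.

Answer: x ∈ {6}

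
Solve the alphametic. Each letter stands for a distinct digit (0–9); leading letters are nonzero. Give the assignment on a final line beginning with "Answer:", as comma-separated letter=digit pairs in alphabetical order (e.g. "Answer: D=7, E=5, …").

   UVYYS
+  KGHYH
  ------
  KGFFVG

Step 1. [col 1: S + H ≡ G (mod 10)] several values work for H in column 1 (S + H ≡ G (mod 10), carry-in 0); try H=8 ⇒ H=8.
Step 2. [col 1: S + H ≡ G (mod 10)] no forcing yet in column 1 (carry-in 0); S=2 is free and consistent — try it ⇒ S=2.
Step 3. [col 1: S + H ≡ G (mod 10)] column 1 reads S+H+carry(0)=G with S=2, H=8; with digits 2,8 already taken and all letters distinct, the only value for G is 0, so G=0.
Step 4. [col 2: Y + Y ≡ V (mod 10)] several values work for V in column 2 (Y + Y ≡ V (mod 10), carry-in 1); try V=5, so V=5.
Step 5. [col 2: Y + Y ≡ V (mod 10)] column 2 reads Y+Y+carry(1)=V with V=5; with digits 0,2,5,8 already taken and all letters distinct, the only value for Y is 7 ⇒ Y=7.
Step 6. [K] adding two 5-digit numbers gives at most 5+1 digits, and here it does — K is that final carry and must be 1, so K=1.
Step 7. [col 3: Y + H ≡ F (mod 10)] column 3: given Y=7, H=8, carry-in 1, and digits 0,1,2,5,7,8 already taken and all letters distinct, Y+H≡F (mod 10) forces F=6. So F=6.
Step 8. [col 5: U + K ≡ G (mod 10)] from column 5 (K=1, G=0, carry-in 0, digits 0,1,2,5,6,7,8 already taken and all letters distinct): U must equal 9 ⇒ U=9.

Answer: F=6, G=0, H=8, K=1, S=2, U=9, V=5, Y=7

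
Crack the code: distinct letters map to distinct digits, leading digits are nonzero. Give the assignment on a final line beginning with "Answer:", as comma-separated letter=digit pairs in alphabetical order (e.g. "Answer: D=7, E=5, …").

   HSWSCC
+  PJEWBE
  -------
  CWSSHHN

Step 1. [col 1: C + E ≡ N (mod 10)] no forcing yet in column 1 (carry-in 0); E=5 is free and consistent — try it, so E=5.
Step 2. [col 1: C + E ≡ N (mod 10)] no forcing yet in column 1 (carry-in 0); C=1 is free and consistent — try it ⇒ C=1.
Step 3. [col 1: C + E ≡ N (mod 10)] column 1: given C=1, E=5, carry-in 0, and digits 1,5 already taken and all letters distinct, C+E≡N (mod 10) forces N=6. So N=6.
Step 4. [col 2: C + B ≡ H (mod 10)] H=9 is one option consistent with column 2 (C + B ≡ H (mod 10), carry-in 0) — take it. So H=9.
Step 5. [col 2: C + B ≡ H (mod 10)] in column 2 we have C+B≡H with carry-in 0; given C=1, H=9 and digits 1,5,6,9 already taken and all letters distinct, that pins B to 8, so B=8.
Step 6. [col 3: S + W ≡ H (mod 10)] several values work for W in column 3 (S + W ≡ H (mod 10), carry-in 0); try W=2. So W=2.
Step 7. [col 3: S + W ≡ H (mod 10)] from column 3 (W=2, H=9, carry-in 0, digits 1,2,5,6,8,9 already taken and all letters distinct): S must equal 7 ⇒ S=7.
Step 8. [col 5: S + J ≡ S (mod 10)] column 5: given S=7, carry-in 0, and digits 1,2,5,6,7,8,9 already taken and all letters distinct, S+J≡S (mod 10) forces J=0, so J=0.
Step 9. [col 6: H + P ≡ W (mod 10)] in column 6 we have H+P≡W with carry-in 0; given H=9, W=2 and digits 0,1,2,5,6,7,8,9 already taken and all letters distinct, that pins P to 3, so P=3.

Answer: B=8, C=1, E=5, H=9, J=0, N=6, P=3, S=7, W=2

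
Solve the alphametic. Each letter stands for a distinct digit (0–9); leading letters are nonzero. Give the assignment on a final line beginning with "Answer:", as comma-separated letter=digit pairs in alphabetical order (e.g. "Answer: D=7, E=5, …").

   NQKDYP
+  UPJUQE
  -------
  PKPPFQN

Step 1. [col 1: P + E ≡ N (mod 10)] N=5 is one option consistent with column 1 (P + E ≡ N (mod 10), carry-in 0) — take it. So N=5.
Step 2. [col 1: P + E ≡ N (mod 10)] several values work for P in column 1 (P + E ≡ N (mod 10), carry-in 0); try P=1, so P=1.
Step 3. [col 1: P + E ≡ N (mod 10)] column 1 reads P+E+carry(0)=N with P=1, N=5; with digits 1,5 already taken and all letters distinct, the only value for E is 4 ⇒ E=4.
Step 4. [col 2: Y + Q ≡ Q (mod 10)] column 2: given nothing yet, carry-in 0, and digits 1,4,5 already taken and all letters distinct, Y+Q≡Q (mod 10) forces Y=0. So Y=0.
Step 5. [col 2: Y + Q ≡ Q (mod 10)] column 2 (Y + Q ≡ Q (mod 10), carry-in 0) doesn't pin Q yet; pick Q=9 and continue. So Q=9.
Step 6. [col 3: D + U ≡ F (mod 10)] column 3 (D + U ≡ F (mod 10), carry-in 0) doesn't pin D yet; pick D=7 and continue ⇒ D=7.
Step 7. [col 3: D + U ≡ F (mod 10)] column 3 reads D+U+carry(0)=F with D=7; with digits 0,1,4,5,7,9 already taken and all letters distinct, the only value for U is 6 ⇒ U=6.
Step 8. [col 3: D + U ≡ F (mod 10)] column 3: given D=7, U=6, carry-in 0, and digits 0,1,4,5,6,7,9 already taken and all letters distinct, D+U≡F (mod 10) forces F=3, so F=3.
Step 9. [col 4: K + J ≡ P (mod 10)] no forcing yet in column 4 (carry-in 1); K=2 is free and consistent — try it, so K=2.
Step 10. [col 4: K + J ≡ P (mod 10)] column 4: given K=2, P=1, carry-in 1, and digits 0,1,2,3,4,5,6,7,9 already taken and all letters distinct, K+J≡P (mod 10) forces J=8. So J=8.

Answer: D=7, E=4, F=3, J=8, K=2, N=5, P=1, Q=9, U=6, Y=0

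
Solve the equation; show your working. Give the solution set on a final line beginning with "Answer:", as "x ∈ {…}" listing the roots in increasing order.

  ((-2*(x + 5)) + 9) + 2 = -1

Step 1. [((-2*(x + 5)) + 9) + 2 = -1] peel the +2: subtract 2 from each side. So sub: (-2*(x + 5)) + 9 = -3.
Step 2. [(-2*(x + 5)) + 9 = -3] peel the +9: subtract 9 from each side. So sub: -2*(x + 5) = -12.
Step 3. [-2*(x + 5) = -12] LHS = -2·(…); ÷-2 both sides, so div: x + 5 = 6.
Step 4. [x + 5 = 6] the outer +5 inverts by subtracting 5, so sub: x = 1.

Answer: x ∈ {1}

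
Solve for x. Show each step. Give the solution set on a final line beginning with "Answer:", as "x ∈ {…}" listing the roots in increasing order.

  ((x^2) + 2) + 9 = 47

Step 1. [((x^2) + 2) + 9 = 47] +9 is outermost — subtract 9 both sides ⇒ sub: (x^2) + 2 = 38.
Step 2. [(x^2) + 2 = 38] +2 is outermost — subtract 2 both sides. So sub: x^2 = 36.
Step 3. [x^2 = 36] 36 ≥ 0, LHS is (·)² — take ±√, so sqrt: x = 6 or -6.

Answer: x ∈ {-6, 6}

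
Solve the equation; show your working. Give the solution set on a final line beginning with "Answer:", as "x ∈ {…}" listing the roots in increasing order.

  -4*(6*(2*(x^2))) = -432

Step 1. [-4*(6*(2*(x^2))) = -432] divide by the outer -4. So div: 6*(2*(x^2)) = 108.
Step 2. [6*(2*(x^2)) = 108] divide by the outer 6 ⇒ div: 2*(x^2) = 18.
Step 3. [2*(x^2) = 18] 2 out front; divide by 2, so div: x^2 = 9.
Step 4. [x^2 = 9] LHS squared, RHS 9 ≥ 0: apply √ (±), so sqrt: x = 3 or -3.

Answer: x ∈ {-3, 3}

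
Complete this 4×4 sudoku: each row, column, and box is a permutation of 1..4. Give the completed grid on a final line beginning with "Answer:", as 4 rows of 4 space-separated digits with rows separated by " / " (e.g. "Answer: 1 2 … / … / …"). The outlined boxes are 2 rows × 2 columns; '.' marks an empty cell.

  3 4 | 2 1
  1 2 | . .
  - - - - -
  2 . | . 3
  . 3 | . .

Step 1. [r3c3∈{1,4}] in row 3, 4 fits only at r3c3, so r3c3=4.
Step 2. [r4c4∈{2}] r4c4 is down to just 2. So r4c4=2.
Step 3. [r3c2∈{1}] r3c2 has the single candidate 1, so r3c2=1.
Step 4. [r2c3∈{3}] nothing but 3 survives at r2c3 ⇒ r2c3=3.
Step 5. [r4c3∈{1}] r4c3's peers cover all but 1. So r4c3=1.
Step 6. [r4c1∈{4}] r4c1 is down to just 4 ⇒ r4c1=4.
Step 7. [r2c4∈{4}] r2c4 has the single candidate 4. So r2c4=4.

Answer: 3 4 2 1 / 1 2 3 4 / 2 1 4 3 / 4 3 1 2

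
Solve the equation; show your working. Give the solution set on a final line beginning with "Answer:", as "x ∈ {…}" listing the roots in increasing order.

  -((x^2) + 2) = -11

Step 1. [-((x^2) + 2) = -11] leading − — multiply by −1 ⇒ neg: (x^2) + 2 = 11.
Step 2. [(x^2) + 2 = 11] subtract 2: x sits inside (… + 2) ⇒ sub: x^2 = 9.
Step 3. [x^2 = 9] LHS squared, RHS 9 ≥ 0: apply √ (±), so sqrt: x = 3 or -3.

Answer: x ∈ {-3, 3}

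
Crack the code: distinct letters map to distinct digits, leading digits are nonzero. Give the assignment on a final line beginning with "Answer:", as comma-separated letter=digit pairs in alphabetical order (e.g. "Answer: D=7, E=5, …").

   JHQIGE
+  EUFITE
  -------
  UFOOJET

Step 1. [U] the sum has 7 digits but both addends have 6; that extra leading digit U is the final carry, namely 1, so U=1.
Step 2. [col 1: E + E ≡ T (mod 10)] several values work for E in column 1 (E + E ≡ T (mod 10), carry-in 0); try E=9, so E=9.
Step 3. [col 1: E + E ≡ T (mod 10)] from column 1 (E=9, carry-in 0, digits 1,9 already taken and all letters distinct): T must equal 8, so T=8.
Step 4. [col 2: G + T ≡ E (mod 10)] in column 2 we have G+T≡E with carry-in 1; given T=8, E=9 and digits 1,8,9 already taken and all letters distinct, that pins G to 0 ⇒ G=0.
Step 5. [col 3: I + I ≡ J (mod 10)] I=7 is one option consistent with column 3 (I + I ≡ J (mod 10), carry-in 0) — take it ⇒ I=7.
Step 6. [col 3: I + I ≡ J (mod 10)] column 3 reads I+I+carry(0)=J with I=7; with digits 0,1,7,8,9 already taken and all letters distinct, the only value for J is 4, so J=4.
Step 7. [col 4: Q + F ≡ O (mod 10)] several values work for O in column 4 (Q + F ≡ O (mod 10), carry-in 1); try O=6. So O=6.
Step 8. [col 4: Q + F ≡ O (mod 10)] F=3 is one option consistent with column 4 (Q + F ≡ O (mod 10), carry-in 1) — take it, so F=3.
Step 9. [col 4: Q + F ≡ O (mod 10)] column 4: given F=3, O=6, carry-in 1, and digits 0,1,3,4,6,7,8,9 already taken and all letters distinct, Q+F≡O (mod 10) forces Q=2. So Q=2.
Step 10. [col 5: H + U ≡ O (mod 10)] column 5: given U=1, O=6, carry-in 0, and digits 0,1,2,3,4,6,7,8,9 already taken and all letters distinct, H+U≡O (mod 10) forces H=5, so H=5.

Answer: E=9, F=3, G=0, H=5, I=7, J=4, O=6, Q=2, T=8, U=1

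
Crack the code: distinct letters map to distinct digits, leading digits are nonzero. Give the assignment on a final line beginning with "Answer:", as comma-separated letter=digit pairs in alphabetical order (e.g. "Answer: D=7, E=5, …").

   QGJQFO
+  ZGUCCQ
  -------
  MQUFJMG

Step 1. [M] M is the leading digit of a 7-digit sum of two 6-digit numbers; the final carry is exactly 1 ⇒ M=1.
Step 2. [col 1: O + Q ≡ G (mod 10)] column 1 (O + Q ≡ G (mod 10), carry-in 0) doesn't pin Q yet; pick Q=5 and continue. So Q=5.
Step 3. [col 1: O + Q ≡ G (mod 10)] no forcing yet in column 1 (carry-in 0); G=8 is free and consistent — try it ⇒ G=8.
Step 4. [col 1: O + Q ≡ G (mod 10)] in column 1 we have O+Q≡G with carry-in 0; given Q=5, G=8 and digits 1,5,8 already taken and all letters distinct, that pins O to 3 ⇒ O=3.
Step 5. [col 2: F + C ≡ M (mod 10)] no forcing yet in column 2 (carry-in 0); F=7 is free and consistent — try it. So F=7.
Step 6. [col 2: F + C ≡ M (mod 10)] column 2 reads F+C+carry(0)=M with F=7, M=1; with digits 1,3,5,7,8 already taken and all letters distinct, the only value for C is 4 ⇒ C=4.
Step 7. [col 3: Q + C ≡ J (mod 10)] in column 3 we have Q+C≡J with carry-in 1; given Q=5, C=4 and digits 1,3,4,5,7,8 already taken and all letters distinct, that pins J to 0 ⇒ J=0.
Step 8. [col 4: J + U ≡ F (mod 10)] from column 4 (J=0, F=7, carry-in 1, digits 0,1,3,4,5,7,8 already taken and all letters distinct): U must equal 6. So U=6.
Step 9. [col 6: Q + Z ≡ Q (mod 10)] from column 6 (Q=5, carry-in 1, digits 0,1,3,4,5,6,7,8 already taken and all letters distinct): Z must equal 9, so Z=9.

Answer: C=4, F=7, G=8, J=0, M=1, O=3, Q=5, U=6, Z=9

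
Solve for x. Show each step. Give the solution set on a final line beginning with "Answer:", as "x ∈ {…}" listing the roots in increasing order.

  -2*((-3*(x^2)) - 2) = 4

Step 1. [-2*((-3*(x^2)) - 2) = 4] divide by the outer -2 ⇒ div: (-3*(x^2)) - 2 = -2.
Step 2. [(-3*(x^2)) - 2 = -2] add 2: x sits inside (… - 2). So sub: -3*(x^2) = 0.
Step 3. [-3*(x^2) = 0] -3·(inner) — divide through by -3, so div: x^2 = 0.
Step 4. [x^2 = 0] LHS squared, RHS 0 ≥ 0: apply √ (±). So sqrt: x = 0.

Answer: x ∈ {0}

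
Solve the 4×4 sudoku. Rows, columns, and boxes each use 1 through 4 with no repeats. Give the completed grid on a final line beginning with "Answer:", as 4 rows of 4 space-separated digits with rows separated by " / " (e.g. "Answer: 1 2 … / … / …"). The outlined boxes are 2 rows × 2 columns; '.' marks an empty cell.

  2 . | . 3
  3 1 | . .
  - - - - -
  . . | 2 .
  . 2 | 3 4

Step 1. [r3c1∈{1,4}] in col 1, 4 fits only at r3c1 ⇒ r3c1=4.
Step 2. [r1c2∈{4}] only 4 remains possible at r1c2, so r1c2=4.
Step 3. [r1c3∈{1}] r1c3's peers cover all but 1. So r1c3=1.
Step 4. [r4c1∈{1}] only 1 remains possible at r4c1. So r4c1=1.
Step 5. [r3c4∈{1}] r3c4's peers cover all but 1. So r3c4=1.
Step 6. [r2c4∈{2}] r2c4 has the single candidate 2 ⇒ r2c4=2.
Step 7. [r3c2∈{3}] r3c2 has the single candidate 3, so r3c2=3.
Step 8. [r2c3∈{4}] r2c3 is down to just 4, so r2c3=4.

Answer: 2 4 1 3 / 3 1 4 2 / 4 3 2 1 / 1 2 3 4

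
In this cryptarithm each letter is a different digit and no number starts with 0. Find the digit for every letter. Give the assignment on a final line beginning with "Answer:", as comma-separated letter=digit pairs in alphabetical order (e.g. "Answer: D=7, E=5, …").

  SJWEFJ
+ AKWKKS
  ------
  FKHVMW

Step 1. [col 1: J + S ≡ W (mod 10)] column 1 (J + S ≡ W (mod 10), carry-in 0) doesn't pin S yet; pick S=6 and continue. So S=6.
Step 2. [col 1: J + S ≡ W (mod 10)] column 1 (J + S ≡ W (mod 10), carry-in 0) doesn't pin W yet; pick W=5 and continue. So W=5.
Step 3. [col 1: J + S ≡ W (mod 10)] column 1 reads J+S+carry(0)=W with S=6, W=5; with digits 5,6 already taken and all letters distinct, the only value for J is 9. So J=9.
Step 4. [col 2: F + K ≡ M (mod 10)] column 2 (F + K ≡ M (mod 10), carry-in 1) doesn't pin K yet; pick K=4 and continue ⇒ K=4.
Step 5. [col 2: F + K ≡ M (mod 10)] no forcing yet in column 2 (carry-in 1); M=3 is free and consistent — try it, so M=3.
Step 6. [col 2: F + K ≡ M (mod 10)] column 2 reads F+K+carry(1)=M with K=4, M=3; with digits 3,4,5,6,9 already taken and all letters distinct, the only value for F is 8 ⇒ F=8.
Step 7. [col 3: E + K ≡ V (mod 10)] no forcing yet in column 3 (carry-in 1); V=7 is free and consistent — try it, so V=7.
Step 8. [col 3: E + K ≡ V (mod 10)] in column 3 we have E+K≡V with carry-in 1; given K=4, V=7 and digits 3,4,5,6,7,8,9 already taken and all letters distinct, that pins E to 2, so E=2.
Step 9. [col 4: W + W ≡ H (mod 10)] column 4 reads W+W+carry(0)=H with W=5; with digits 2,3,4,5,6,7,8,9 already taken and all letters distinct, the only value for H is 0. So H=0.
Step 10. [col 6: S + A ≡ F (mod 10)] column 6 reads S+A+carry(1)=F with S=6, F=8; with digits 0,2,3,4,5,6,7,8,9 already taken and all letters distinct, the only value for A is 1, so A=1.

Answer: A=1, E=2, F=8, H=0, J=9, K=4, M=3, S=6, V=7, W=5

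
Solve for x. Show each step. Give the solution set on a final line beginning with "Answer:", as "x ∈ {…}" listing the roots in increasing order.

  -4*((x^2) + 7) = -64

Step 1. [-4*((x^2) + 7) = -64] LHS = -4·(…); ÷-4 both sides, so div: (x^2) + 7 = 16.
Step 2. [(x^2) + 7 = 16] subtract 7: x sits inside (… + 7), so sub: x^2 = 9.
Step 3. [x^2 = 9] LHS squared, RHS 9 ≥ 0: apply √ (±), so sqrt: x = 3 or -3.

Answer: x ∈ {-3, 3}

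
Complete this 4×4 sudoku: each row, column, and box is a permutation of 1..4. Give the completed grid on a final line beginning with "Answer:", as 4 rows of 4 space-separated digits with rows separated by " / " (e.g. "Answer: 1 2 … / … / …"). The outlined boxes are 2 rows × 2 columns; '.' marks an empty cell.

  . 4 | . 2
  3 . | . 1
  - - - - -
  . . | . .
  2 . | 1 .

Step 1. [r4c4∈{3,4}] 4 has one home in row 4: r4c4. So r4c4=4.
Step 2. [r3c2∈{1,3}] in col 2, 1 fits only at r3c2. So r3c2=1.
Step 3. [r3c3∈{2,3}] 2 has one home in row 3: r3c3. So r3c3=2.
Step 4. [r1c3∈{3}] r1c3 has the single candidate 3. So r1c3=3.
Step 5. [r2c2∈{2}] nothing but 2 survives at r2c2, so r2c2=2.
Step 6. [r1c1∈{1}] r1c1 is down to just 1, so r1c1=1.
Step 7. [r2c3∈{4}] r2c3 has the single candidate 4 ⇒ r2c3=4.
Step 8. [r4c2∈{3}] r4c2 is down to just 3 ⇒ r4c2=3.
Step 9. [r3c4∈{3}] r3c4 is down to just 3, so r3c4=3.
Step 10. [r3c1∈{4}] nothing but 4 survives at r3c1 ⇒ r3c1=4.

Answer: 1 4 3 2 / 3 2 4 1 / 4 1 2 3 / 2 3 1 4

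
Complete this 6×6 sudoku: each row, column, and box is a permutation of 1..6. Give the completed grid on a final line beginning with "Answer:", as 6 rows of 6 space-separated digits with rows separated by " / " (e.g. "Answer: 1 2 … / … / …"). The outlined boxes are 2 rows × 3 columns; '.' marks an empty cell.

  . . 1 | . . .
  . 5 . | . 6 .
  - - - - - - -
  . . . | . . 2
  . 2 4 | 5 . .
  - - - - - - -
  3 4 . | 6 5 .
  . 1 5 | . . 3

Step 1. [r6c1∈{2,6}] row 6 places 6 nowhere but r6c1, so r6c1=6.
Step 2. [r4c5∈{1,3}] row 4 places 3 nowhere but r4c5. So r4c5=3.
Step 3. [r3c5∈{1,4}] r3c5 is the only open cell in col 5 admitting 1. So r3c5=1.
Step 4. [r2c4∈{1,2,3,4}] col 4 places 1 nowhere but r2c4 ⇒ r2c4=1.
Step 5. [r2c6∈{4}] r2c6's peers cover all but 4 ⇒ r2c6=4.
Step 6. [r1c5∈{2}] r1c5's peers cover all but 2 ⇒ r1c5=2.
Step 7. [r2c3∈{2,3}] row 2 places 3 nowhere but r2c3. So r2c3=3.
Step 8. [r3c3∈{6}] only 6 remains possible at r3c3. So r3c3=6.
Step 9. [r6c4∈{2,4}] r6c4 is the only open cell in row 6 admitting 2 ⇒ r6c4=2.
Step 10. [r1c6∈{5}] only 5 remains possible at r1c6 ⇒ r1c6=5.
Step 11. [r2c1∈{2}] only 2 remains possible at r2c1. So r2c1=2.
Step 12. [r1c1∈{4}] r1c1 is down to just 4 ⇒ r1c1=4.
Step 13. [r6c5∈{4}] r6c5 has the single candidate 4. So r6c5=4.
Step 14. [r5c6∈{1}] r5c6 is down to just 1 ⇒ r5c6=1.
Step 15. [r3c2∈{3}] r3c2's peers cover all but 3 ⇒ r3c2=3.
Step 16. [r4c1∈{1}] nothing but 1 survives at r4c1 ⇒ r4c1=1.
Step 17. [r3c1∈{5}] r3c1's peers cover all but 5 ⇒ r3c1=5.
Step 18. [r4c6∈{6}] r4c6 has the single candidate 6 ⇒ r4c6=6.
Step 19. [r1c4∈{3}] r1c4's peers cover all but 3, so r1c4=3.
Step 20. [r3c4∈{4}] r3c4's peers cover all but 4. So r3c4=4.
Step 21. [r5c3∈{2}] r5c3 is down to just 2. So r5c3=2.
Step 22. [r1c2∈{6}] r1c2 is down to just 6, so r1c2=6.

Answer: 4 6 1 3 2 5 / 2 5 3 1 6 4 / 5 3 6 4 1 2 / 1 2 4 5 3 6 / 3 4 2 6 5 1 / 6 1 5 2 4 3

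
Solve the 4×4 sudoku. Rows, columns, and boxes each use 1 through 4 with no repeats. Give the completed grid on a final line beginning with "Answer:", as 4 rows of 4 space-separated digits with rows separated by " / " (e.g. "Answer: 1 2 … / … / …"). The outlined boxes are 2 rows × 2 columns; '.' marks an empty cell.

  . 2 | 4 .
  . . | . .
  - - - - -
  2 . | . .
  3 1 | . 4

Step 1. [r1c4∈{1,3}] across row 1, 3 lands solely at r1c4. So r1c4=3.
Step 2. [r3c4∈{1}] r3c4 is down to just 1 ⇒ r3c4=1.
Step 3. [r2c3∈{1,2}] in col 3, 1 fits only at r2c3 ⇒ r2c3=1.
Step 4. [r2c2∈{3,4}] in row 2, 3 fits only at r2c2 ⇒ r2c2=3.
Step 5. [r2c4∈{2}] nothing but 2 survives at r2c4 ⇒ r2c4=2.
Step 6. [r3c3∈{3}] r3c3 has the single candidate 3. So r3c3=3.
Step 7. [r3c2∈{4}] nothing but 4 survives at r3c2, so r3c2=4.
Step 8. [r4c3∈{2}] r4c3 has the single candidate 2. So r4c3=2.
Step 9. [r2c1∈{4}] r2c1 is down to just 4. So r2c1=4.
Step 10. [r1c1∈{1}] r1c1 is down to just 1 ⇒ r1c1=1.

Answer: 1 2 4 3 / 4 3 1 2 / 2 4 3 1 / 3 1 2 4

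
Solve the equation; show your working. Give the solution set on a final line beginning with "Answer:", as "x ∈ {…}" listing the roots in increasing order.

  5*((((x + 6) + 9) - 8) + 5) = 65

Step 1. [5*((((x + 6) + 9) - 8) + 5) = 65] leading coefficient 5: divide by 5 ⇒ div: (((x + 6) + 9) - 8) + 5 = 13.
Step 2. [(((x + 6) + 9) - 8) + 5 = 13] +5 is outermost — subtract 5 both sides. So sub: ((x + 6) + 9) - 8 = 8.
Step 3. [((x + 6) + 9) - 8 = 8] peel the -8: add 8 from each side ⇒ sub: (x + 6) + 9 = 16.
Step 4. [(x + 6) + 9 = 16] the outer +9 inverts by subtracting 9. So sub: x + 6 = 7.
Step 5. [x + 6 = 7] peel the +6: subtract 6 from each side ⇒ sub: x = 1.

Answer: x ∈ {1}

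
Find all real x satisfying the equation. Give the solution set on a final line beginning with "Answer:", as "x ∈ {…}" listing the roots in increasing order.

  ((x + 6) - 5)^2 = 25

Step 1. [((x + 6) - 5)^2 = 25] 25 ≥ 0, LHS is (·)² — take ±√ ⇒ sqrt: (x + 6) - 5 = 5 or -5.
Step 2. [(x + 6) - 5 = 5 or -5] 5 comes off first (add 5) ⇒ sub: x + 6 = 10 or 0.
Step 3. [x + 6 = 10 or 0] +6 is outermost — subtract 6 both sides. So sub: x = 4 or -6.

Answer: x ∈ {-6, 4}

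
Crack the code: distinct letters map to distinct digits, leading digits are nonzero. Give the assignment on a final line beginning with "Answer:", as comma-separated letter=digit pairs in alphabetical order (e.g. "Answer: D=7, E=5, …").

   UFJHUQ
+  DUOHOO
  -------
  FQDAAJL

Step 1. [col 1: Q + O ≡ L (mod 10)] no forcing yet in column 1 (carry-in 0); L=0 is free and consistent — try it, so L=0.
Step 2. [col 1: Q + O ≡ L (mod 10)] no forcing yet in column 1 (carry-in 0); Q=2 is free and consistent — try it ⇒ Q=2.
Step 3. [col 1: Q + O ≡ L (mod 10)] column 1: given Q=2, L=0, carry-in 0, and digits 0,2 already taken and all letters distinct, Q+O≡L (mod 10) forces O=8, so O=8.
Step 4. [col 2: U + O ≡ J (mod 10)] several values work for J in column 2 (U + O ≡ J (mod 10), carry-in 1); try J=4, so J=4.
Step 5. [col 2: U + O ≡ J (mod 10)] column 2 reads U+O+carry(1)=J with O=8, J=4; with digits 0,2,4,8 already taken and all letters distinct, the only value for U is 5 ⇒ U=5.
Step 6. [F] the sum has 7 digits but both addends have 6; that extra leading digit F is the final carry, namely 1. So F=1.
Step 7. [col 3: H + H ≡ A (mod 10)] column 3 (H + H ≡ A (mod 10), carry-in 1) doesn't pin H yet; pick H=6 and continue, so H=6.
Step 8. [col 3: H + H ≡ A (mod 10)] in column 3 we have H+H≡A with carry-in 1; given H=6 and digits 0,1,2,4,5,6,8 already taken and all letters distinct, that pins A to 3, so A=3.
Step 9. [col 5: F + U ≡ D (mod 10)] from column 5 (F=1, U=5, carry-in 1, digits 0,1,2,3,4,5,6,8 already taken and all letters distinct): D must equal 7 ⇒ D=7.

Answer: A=3, D=7, F=1, H=6, J=4, L=0, O=8, Q=2, U=5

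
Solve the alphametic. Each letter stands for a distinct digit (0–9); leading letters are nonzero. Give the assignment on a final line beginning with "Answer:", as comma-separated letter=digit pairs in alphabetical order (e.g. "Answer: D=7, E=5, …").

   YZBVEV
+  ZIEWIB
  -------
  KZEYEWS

Step 1. [col 1: V + B ≡ S (mod 10)] several values work for B in column 1 (V + B ≡ S (mod 10), carry-in 0); try B=6, so B=6.
Step 2. [K] adding two 6-digit numbers gives at most 6+1 digits, and here it does — K is that final carry and must be 1. So K=1.
Step 3. [col 1: V + B ≡ S (mod 10)] V=4 is one option consistent with column 1 (V + B ≡ S (mod 10), carry-in 0) — take it. So V=4.
Step 4. [col 1: V + B ≡ S (mod 10)] column 1: given V=4, B=6, carry-in 0, and digits 1,4,6 already taken and all letters distinct, V+B≡S (mod 10) forces S=0. So S=0.
Step 5. [col 2: E + I ≡ W (mod 10)] several values work for E in column 2 (E + I ≡ W (mod 10), carry-in 1); try E=2, so E=2.
Step 6. [col 2: E + I ≡ W (mod 10)] from column 2 (E=2, carry-in 1, digits 0,1,2,4,6 already taken and all letters distinct): I must equal 5, so I=5.
Step 7. [col 2: E + I ≡ W (mod 10)] from column 2 (E=2, I=5, carry-in 1, digits 0,1,2,4,5,6 already taken and all letters distinct): W must equal 8. So W=8.
Step 8. [col 4: B + E ≡ Y (mod 10)] from column 4 (B=6, E=2, carry-in 1, digits 0,1,2,4,5,6,8 already taken and all letters distinct): Y must equal 9, so Y=9.
Step 9. [col 5: Z + I ≡ E (mod 10)] in column 5 we have Z+I≡E with carry-in 0; given I=5, E=2 and digits 0,1,2,4,5,6,8,9 already taken and all letters distinct, that pins Z to 7, so Z=7.

Answer: B=6, E=2, I=5, K=1, S=0, V=4, W=8, Y=9, Z=7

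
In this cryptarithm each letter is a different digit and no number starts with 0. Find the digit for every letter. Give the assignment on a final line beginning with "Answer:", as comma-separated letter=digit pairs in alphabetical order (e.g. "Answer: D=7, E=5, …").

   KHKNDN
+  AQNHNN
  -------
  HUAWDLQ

Step 1. [H] H is the leading digit of a 7-digit sum of two 6-digit numbers; the final carry is exactly 1, so H=1.
Step 2. [col 1: N + N ≡ Q (mod 10)] no forcing yet in column 1 (carry-in 0); Q=8 is free and consistent — try it ⇒ Q=8.
Step 3. [col 1: N + N ≡ Q (mod 10)] column 1 (N + N ≡ Q (mod 10), carry-in 0) doesn't pin N yet; pick N=4 and continue, so N=4.
Step 4. [col 2: D + N ≡ L (mod 10)] D=6 is one option consistent with column 2 (D + N ≡ L (mod 10), carry-in 0) — take it. So D=6.
Step 5. [col 2: D + N ≡ L (mod 10)] in column 2 we have D+N≡L with carry-in 0; given D=6, N=4 and digits 1,4,6,8 already taken and all letters distinct, that pins L to 0, so L=0.
Step 6. [col 4: K + N ≡ W (mod 10)] no forcing yet in column 4 (carry-in 0); W=7 is free and consistent — try it. So W=7.
Step 7. [col 4: K + N ≡ W (mod 10)] in column 4 we have K+N≡W with carry-in 0; given N=4, W=7 and digits 0,1,4,6,7,8 already taken and all letters distinct, that pins K to 3. So K=3.
Step 8. [col 5: H + Q ≡ A (mod 10)] column 5: given H=1, Q=8, carry-in 0, and digits 0,1,3,4,6,7,8 already taken and all letters distinct, H+Q≡A (mod 10) forces A=9 ⇒ A=9.
Step 9. [col 6: K + A ≡ U (mod 10)] column 6: given K=3, A=9, carry-in 0, and digits 0,1,3,4,6,7,8,9 already taken and all letters distinct, K+A≡U (mod 10) forces U=2 ⇒ U=2.

Answer: A=9, D=6, H=1, K=3, L=0, N=4, Q=8, U=2, W=7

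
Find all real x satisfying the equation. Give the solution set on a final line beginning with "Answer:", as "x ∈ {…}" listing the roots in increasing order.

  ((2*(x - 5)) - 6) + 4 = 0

Step 1. [((2*(x - 5)) - 6) + 4 = 0] peel the +4: subtract 4 from each side, so sub: (2*(x - 5)) - 6 = -4.
Step 2. [(2*(x - 5)) - 6 = -4] 2 | LHS and 2 | -4: pull 2 out. So factor: (x - 5) - 3 = -2.
Step 3. [(x - 5) - 3 = -2] add 3: x sits inside (… - 3) ⇒ sub: x - 5 = 1.
Step 4. [x - 5 = 1] the outer -5 inverts by adding 5 ⇒ sub: x = 6.

Answer: x ∈ {6}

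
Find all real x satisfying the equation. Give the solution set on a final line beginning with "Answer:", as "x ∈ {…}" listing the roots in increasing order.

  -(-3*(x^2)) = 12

Step 1. [-(-3*(x^2)) = 12] flip signs both sides ⇒ neg: -3*(x^2) = -12.
Step 2. [-3*(x^2) = -12] leading coefficient -3: divide by -3 ⇒ div: x^2 = 4.
Step 3. [x^2 = 4] √ both sides: 4 ≥ 0 gives two branches, so sqrt: x = 2 or -2.

Answer: x ∈ {-2, 2}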